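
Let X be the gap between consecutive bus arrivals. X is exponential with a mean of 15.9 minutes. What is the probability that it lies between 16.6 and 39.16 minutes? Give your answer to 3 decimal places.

The rate is λ = 1/15.9 = 0.0628931 per minute.
P(16.6 < X < 39.16) = e^(−λ·16.6) − e^(−λ·39.16) = 0.35203 − 0.08519 ≈ 0.267.

0.267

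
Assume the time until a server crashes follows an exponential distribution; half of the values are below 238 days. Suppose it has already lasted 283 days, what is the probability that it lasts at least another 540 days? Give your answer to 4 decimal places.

For an exponential, median = ln(2)/λ, so λ = ln 2 / 238 = 0.00291238 per day.
P(X > s+t | X > s) = e^(−λ(s+t))/e^(−λs) = e^(−λt), independent of s = 283.
P(X > 540) = e^(−1.5727) ≈ 0.2075.

0.2075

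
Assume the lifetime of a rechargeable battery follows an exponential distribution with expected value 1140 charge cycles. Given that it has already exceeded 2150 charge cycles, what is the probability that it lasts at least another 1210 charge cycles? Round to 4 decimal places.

The rate is λ = 1/1140 = 0.000877193 per charge cycle.
By the memoryless property, P(X > 2150+1210 | X > 2150) = P(X > 1210).
P(X > 1210) = e^(−1.0614) ≈ 0.3460.

0.3460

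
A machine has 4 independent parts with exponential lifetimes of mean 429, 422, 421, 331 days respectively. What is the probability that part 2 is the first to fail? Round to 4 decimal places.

Rates: λ_i = 1/mean_i → 0.002331, 0.00236967, 0.0023753, 0.00302115; Σλ = 0.0100971.
P(part 2 first) = λ_2/Σλ = 0.00236967/0.0100971 ≈ 0.2347.

0.2347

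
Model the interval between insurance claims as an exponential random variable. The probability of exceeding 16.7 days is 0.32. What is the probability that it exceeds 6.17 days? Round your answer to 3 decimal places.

e^(−λ·16.7) = 0.32 ⇒ λ = −ln(0.32)/16.7 = 0.0682296.
P(X > 6.17) = e^(−0.0682296·6.17) = e^(−0.42098) ≈ 0.656.

0.656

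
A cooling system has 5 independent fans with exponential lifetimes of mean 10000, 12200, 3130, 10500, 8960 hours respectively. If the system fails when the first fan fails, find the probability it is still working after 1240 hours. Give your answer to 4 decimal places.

0.4155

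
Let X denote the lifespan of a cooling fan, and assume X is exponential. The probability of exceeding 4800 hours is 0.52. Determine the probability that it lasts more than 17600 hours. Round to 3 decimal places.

e^(−λ·4800) = 0.52 ⇒ λ = −ln(0.52)/4800 = 0.000136235.
P(X > 17600) = e^(−0.000136235·17600) = e^(−2.3977) ≈ 0.091.

0.091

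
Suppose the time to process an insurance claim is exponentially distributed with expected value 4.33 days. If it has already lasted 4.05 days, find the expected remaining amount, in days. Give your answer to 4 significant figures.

4.330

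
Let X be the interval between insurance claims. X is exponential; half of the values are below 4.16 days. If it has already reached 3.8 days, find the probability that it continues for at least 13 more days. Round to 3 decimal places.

For an exponential, median = ln(2)/λ, so λ = ln 2 / 4.16 = 0.166622 per day.
The exponential is memoryless, so the remaining time is again Exp(λ): the condition X > 3.8 is irrelevant.
P(X > 13) = e^(−2.1661) ≈ 0.115.

0.115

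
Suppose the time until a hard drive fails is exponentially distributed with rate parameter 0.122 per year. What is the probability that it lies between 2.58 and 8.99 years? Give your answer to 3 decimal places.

0.396

P(2.58 < X < 8.99) = e^(−λ·2.58) − e^(−λ·8.99) = 0.72996 − 0.33394 ≈ 0.396.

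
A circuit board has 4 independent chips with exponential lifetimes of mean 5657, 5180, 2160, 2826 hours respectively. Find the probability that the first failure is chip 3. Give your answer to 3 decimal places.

0.390

Rates: λ_i = 1/mean_i → 0.000176772, 0.00019305, 0.000462963, 0.000353857; Σλ = 0.00118664.
P(chip 3 first) = λ_3/Σλ = 0.000462963/0.00118664 ≈ 0.390.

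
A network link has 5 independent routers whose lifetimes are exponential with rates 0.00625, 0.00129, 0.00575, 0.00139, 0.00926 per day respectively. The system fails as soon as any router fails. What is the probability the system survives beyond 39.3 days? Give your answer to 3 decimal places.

0.390

The time to first failure is exponential with rate Σλ = 0.00625 + 0.00129 + 0.00575 + 0.00139 + 0.00926 = 0.02394.
P(min > 39.3) = e^(−0.02394·39.3) = e^(−0.94084) ≈ 0.390.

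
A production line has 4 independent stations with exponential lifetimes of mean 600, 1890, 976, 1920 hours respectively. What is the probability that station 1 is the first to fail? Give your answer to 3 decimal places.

Rates: λ_i = 1/mean_i → 0.00166667, 0.000529101, 0.00102459, 0.000520833; Σλ = 0.00374119.
P(station 1 first) = λ_1/Σλ = 0.00166667/0.00374119 ≈ 0.445.

0.445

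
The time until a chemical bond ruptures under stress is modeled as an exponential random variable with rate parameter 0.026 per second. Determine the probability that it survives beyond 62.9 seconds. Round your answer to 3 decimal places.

0.195

P(X > 62.9) = e^(−λ·62.9) = e^(−1.6354) ≈ 0.195.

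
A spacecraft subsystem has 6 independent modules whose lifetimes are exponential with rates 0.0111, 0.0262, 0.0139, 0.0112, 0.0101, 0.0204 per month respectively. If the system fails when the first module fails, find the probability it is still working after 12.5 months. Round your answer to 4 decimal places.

0.3131

The time to first failure is exponential with rate Σλ = 0.0111 + 0.0262 + 0.0139 + 0.0112 + 0.0101 + 0.0204 = 0.0929.
P(min > 12.5) = e^(−0.0929·12.5) = e^(−1.1612) ≈ 0.3131.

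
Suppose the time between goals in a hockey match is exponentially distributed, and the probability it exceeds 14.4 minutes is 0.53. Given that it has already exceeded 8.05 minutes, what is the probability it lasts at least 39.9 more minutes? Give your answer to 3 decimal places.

0.172

From e^(−λ·14.4) = 0.53, λ = −ln(0.53)/14.4 = 0.0440888.
Memoryless: P(X > 8.05+39.9 | X > 8.05) = P(X > 39.9) = e^(−0.0440888·39.9) ≈ 0.172.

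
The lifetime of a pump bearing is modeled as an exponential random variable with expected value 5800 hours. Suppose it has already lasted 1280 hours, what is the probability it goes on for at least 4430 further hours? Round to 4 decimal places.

The rate is λ = 1/5800 = 0.000172414 per hour.
The exponential is memoryless, so the remaining time is again Exp(λ): the condition X > 1280 is irrelevant.
P(X > 4430) = e^(−0.76379) ≈ 0.4659.

0.4659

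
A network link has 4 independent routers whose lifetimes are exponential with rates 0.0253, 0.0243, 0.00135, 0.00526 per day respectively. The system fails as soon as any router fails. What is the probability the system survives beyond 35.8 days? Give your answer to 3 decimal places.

0.134

The time to first failure is exponential with rate Σλ = 0.0253 + 0.0243 + 0.00135 + 0.00526 = 0.05621.
P(min > 35.8) = e^(−0.05621·35.8) = e^(−2.0123) ≈ 0.134.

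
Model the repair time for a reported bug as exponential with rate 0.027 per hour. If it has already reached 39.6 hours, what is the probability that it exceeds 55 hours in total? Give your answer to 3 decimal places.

0.660

By the memoryless property, P(X > 39.6+15.4 | X > 39.6) = P(X > 15.4).
P(X > 15.4) = e^(−0.4158) ≈ 0.660.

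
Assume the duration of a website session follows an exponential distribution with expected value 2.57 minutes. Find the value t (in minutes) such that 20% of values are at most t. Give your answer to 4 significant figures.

0.5735

The rate is λ = 1/2.57 = 0.389105 per minute.
Set 1 − e^(−λt) = 0.2, so t = −ln(0.8)/λ = 0.22314/0.389105 ≈ 0.573479 minutes.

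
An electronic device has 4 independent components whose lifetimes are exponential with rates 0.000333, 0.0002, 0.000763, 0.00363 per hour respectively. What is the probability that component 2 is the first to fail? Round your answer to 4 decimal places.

The time to first failure is exponential with rate Σλ = 0.000333 + 0.0002 + 0.000763 + 0.00363 = 0.004926.
P(component 2 first) = λ_2/Σλ = 0.0002/0.004926 ≈ 0.0406.

0.0406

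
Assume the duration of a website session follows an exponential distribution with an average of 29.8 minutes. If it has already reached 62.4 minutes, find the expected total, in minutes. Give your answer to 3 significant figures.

92.2

The rate is λ = 1/29.8 = 0.033557 per minute.
By memorylessness, E[X | X > 62.4] = 62.4 + 1/λ = 62.4 + 29.8 = 92.2 minutes.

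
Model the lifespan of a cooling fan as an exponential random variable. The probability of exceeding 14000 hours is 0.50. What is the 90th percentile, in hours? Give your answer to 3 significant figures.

46500

e^(−λ·14000) = 0.50 ⇒ λ = −ln(0.50)/14000 = 0.0000495105.
90th percentile: 1 − e^(−λt) = 0.9, t = −ln(0.1)/λ = 46507 hours.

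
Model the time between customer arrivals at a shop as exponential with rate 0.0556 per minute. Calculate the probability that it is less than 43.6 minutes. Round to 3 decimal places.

0.911

P(X ≤ 43.6) = 1 − e^(−λ·43.6) = 1 − e^(−2.4242) ≈ 0.911.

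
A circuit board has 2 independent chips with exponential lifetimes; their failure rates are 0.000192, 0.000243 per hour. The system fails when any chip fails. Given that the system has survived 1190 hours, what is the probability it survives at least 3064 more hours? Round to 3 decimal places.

Time to first failure ~ Exp(Σλ) with Σλ = 0.000435.
By memorylessness, P(T > 1190+3064 | T > 1190) = P(T > 3064) = e^(−0.000435·3064) ≈ 0.264.

0.264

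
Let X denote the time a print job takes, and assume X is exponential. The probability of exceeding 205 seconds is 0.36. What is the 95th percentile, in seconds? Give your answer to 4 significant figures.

e^(−λ·205) = 0.36 ⇒ λ = −ln(0.36)/205 = 0.00498366.
95th percentile: 1 − e^(−λt) = 0.95, t = −ln(0.05)/λ = 601.11 seconds.

601.1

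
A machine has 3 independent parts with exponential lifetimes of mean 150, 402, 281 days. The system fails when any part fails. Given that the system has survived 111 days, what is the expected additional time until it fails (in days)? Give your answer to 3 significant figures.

First-failure rate Σλ = 1/150 + 1/402 + 1/281 = 0.0127129.
By memorylessness the expected residual is 1/Σλ = 78.66 days, regardless of the 111 already elapsed.

78.7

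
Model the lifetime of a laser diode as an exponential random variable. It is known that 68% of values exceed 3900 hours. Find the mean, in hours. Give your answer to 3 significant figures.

e^(−λ·3900) = 0.68 ⇒ λ = −ln(0.68)/3900 = 0.0000988878.
Mean = 1/λ = 10112.5 hours.

10100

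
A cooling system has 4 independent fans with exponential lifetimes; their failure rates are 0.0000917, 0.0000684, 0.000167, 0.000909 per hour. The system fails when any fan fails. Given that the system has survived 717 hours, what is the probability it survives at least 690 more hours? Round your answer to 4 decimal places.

Time to first failure ~ Exp(Σλ) with Σλ = 0.0012361.
By memorylessness, P(T > 717+690 | T > 717) = P(T > 690) = e^(−0.0012361·690) ≈ 0.4262.

0.4262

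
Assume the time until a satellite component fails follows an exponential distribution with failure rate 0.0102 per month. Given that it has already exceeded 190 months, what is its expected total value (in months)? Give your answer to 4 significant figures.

By memorylessness, E[X | X > 190] = 190 + 1/λ = 190 + 98.0392 = 288.039 months.

288.0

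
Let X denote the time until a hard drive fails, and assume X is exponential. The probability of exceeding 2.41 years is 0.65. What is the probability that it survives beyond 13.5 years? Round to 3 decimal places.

0.090

e^(−λ·2.41) = 0.65 ⇒ λ = −ln(0.65)/2.41 = 0.178748.
P(X > 13.5) = e^(−0.178748·13.5) = e^(−2.4131) ≈ 0.090.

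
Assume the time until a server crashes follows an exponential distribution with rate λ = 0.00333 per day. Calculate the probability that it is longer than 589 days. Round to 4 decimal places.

0.1407

P(X > 589) = e^(−λ·589) = e^(−1.9614) ≈ 0.1407.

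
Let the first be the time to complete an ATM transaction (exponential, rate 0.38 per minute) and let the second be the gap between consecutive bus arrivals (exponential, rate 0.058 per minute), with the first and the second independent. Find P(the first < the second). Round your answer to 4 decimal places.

0.8676

λ_1 = 0.38, λ_2 = 0.058.
For independent exponentials, P(the first < the second) = λ_1/(λ_1+λ_2) = 0.38/0.438 ≈ 0.8676.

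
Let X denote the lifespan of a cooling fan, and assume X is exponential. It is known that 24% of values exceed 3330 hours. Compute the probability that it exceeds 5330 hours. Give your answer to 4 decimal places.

0.1019

e^(−λ·3330) = 0.24 ⇒ λ = −ln(0.24)/3330 = 0.000428563.
P(X > 5330) = e^(−0.000428563·5330) = e^(−2.2842) ≈ 0.1019.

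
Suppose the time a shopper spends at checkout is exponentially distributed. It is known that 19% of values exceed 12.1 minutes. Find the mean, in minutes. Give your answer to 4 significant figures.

7.286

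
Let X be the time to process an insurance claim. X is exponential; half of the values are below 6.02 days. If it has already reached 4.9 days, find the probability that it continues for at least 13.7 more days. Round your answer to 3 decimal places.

0.207

For an exponential, median = ln(2)/λ, so λ = ln 2 / 6.02 = 0.115141 per day.
By the memoryless property, P(X > 4.9+13.7 | X > 4.9) = P(X > 13.7).
P(X > 13.7) = e^(−1.5774) ≈ 0.207.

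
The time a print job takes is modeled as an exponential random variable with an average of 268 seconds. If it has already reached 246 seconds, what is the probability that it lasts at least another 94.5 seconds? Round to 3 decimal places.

The rate is λ = 1/268 = 0.00373134 per second.
By the memoryless property, P(X > 246+94.5 | X > 246) = P(X > 94.5).
P(X > 94.5) = e^(−0.35261) ≈ 0.703.

0.703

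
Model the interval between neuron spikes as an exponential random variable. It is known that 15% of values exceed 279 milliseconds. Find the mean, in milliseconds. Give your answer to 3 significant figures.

147

e^(−λ·279) = 0.15 ⇒ λ = −ln(0.15)/279 = 0.00679971.
Mean = 1/λ = 147.065 milliseconds.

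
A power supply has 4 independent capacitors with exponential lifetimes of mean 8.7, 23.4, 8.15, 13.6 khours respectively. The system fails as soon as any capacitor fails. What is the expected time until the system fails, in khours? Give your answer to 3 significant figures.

The first failure time is exponential with rate Σλ_i = 1/8.7 + 1/23.4 + 1/8.15 + 1/13.6 = 0.353906 per khour.
E[min] = 1/Σλ = 1/0.353906 = 2.82561 khours.

2.83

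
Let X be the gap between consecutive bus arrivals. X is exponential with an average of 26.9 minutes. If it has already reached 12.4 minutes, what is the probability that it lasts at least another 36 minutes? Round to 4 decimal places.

0.2623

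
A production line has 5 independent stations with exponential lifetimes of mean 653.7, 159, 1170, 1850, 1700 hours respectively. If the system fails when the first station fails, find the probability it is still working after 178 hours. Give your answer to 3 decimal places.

The first failure time is exponential with rate Σλ_i = 1/653.7 + 1/159 + 1/1170 + 1/1850 + 1/1700 = 0.00980254 per hour.
P(min > 178) = e^(−0.00980254·178) = e^(−1.7449) ≈ 0.175.

0.175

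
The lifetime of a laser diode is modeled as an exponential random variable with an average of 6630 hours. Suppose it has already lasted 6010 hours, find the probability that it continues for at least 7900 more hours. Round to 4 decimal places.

0.3037

The rate is λ = 1/6630 = 0.00015083 per hour.
P(X > s+t | X > s) = e^(−λ(s+t))/e^(−λs) = e^(−λt), independent of s = 6010.
P(X > 7900) = e^(−1.1916) ≈ 0.3037.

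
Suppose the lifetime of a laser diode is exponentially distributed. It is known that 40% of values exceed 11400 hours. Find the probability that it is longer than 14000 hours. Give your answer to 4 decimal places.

0.3246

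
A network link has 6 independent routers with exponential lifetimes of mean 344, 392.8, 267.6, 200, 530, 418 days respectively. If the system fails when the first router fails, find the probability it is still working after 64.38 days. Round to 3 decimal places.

0.305

The first failure time is exponential with rate Σλ_i = 1/344 + 1/392.8 + 1/267.6 + 1/200 + 1/530 + 1/418 = 0.0184689 per day.
P(min > 64.38) = e^(−0.0184689·64.38) = e^(−1.189) ≈ 0.305.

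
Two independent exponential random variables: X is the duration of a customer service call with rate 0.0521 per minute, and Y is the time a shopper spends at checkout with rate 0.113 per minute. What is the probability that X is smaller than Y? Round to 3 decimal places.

0.316

λ_1 = 0.0521, λ_2 = 0.113.
For independent exponentials, P(X < Y) = λ_1/(λ_1+λ_2) = 0.0521/0.1651 ≈ 0.316.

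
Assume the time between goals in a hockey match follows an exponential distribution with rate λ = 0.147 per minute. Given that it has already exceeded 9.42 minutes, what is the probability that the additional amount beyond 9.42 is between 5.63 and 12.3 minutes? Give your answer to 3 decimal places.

Memoryless: the residual past 9.42 is again Exp(λ).
P(5.63 < residual < 12.3) = e^(−λ·5.63) − e^(−λ·12.3) = 0.43709 − 0.16397 ≈ 0.273.

0.273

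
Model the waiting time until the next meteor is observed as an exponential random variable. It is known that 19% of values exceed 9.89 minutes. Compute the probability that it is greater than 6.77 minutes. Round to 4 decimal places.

0.3208

e^(−λ·9.89) = 0.19 ⇒ λ = −ln(0.19)/9.89 = 0.16792.
P(X > 6.77) = e^(−0.16792·6.77) = e^(−1.1368) ≈ 0.3208.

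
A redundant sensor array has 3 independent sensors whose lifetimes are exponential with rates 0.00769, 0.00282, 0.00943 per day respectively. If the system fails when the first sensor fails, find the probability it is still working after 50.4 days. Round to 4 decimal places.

0.3661

The time to first failure is exponential with rate Σλ = 0.00769 + 0.00282 + 0.00943 = 0.01994.
P(min > 50.4) = e^(−0.01994·50.4) = e^(−1.005) ≈ 0.3661.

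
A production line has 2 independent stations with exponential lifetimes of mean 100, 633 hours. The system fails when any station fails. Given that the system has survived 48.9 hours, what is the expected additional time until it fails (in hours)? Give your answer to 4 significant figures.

86.36

First-failure rate Σλ = 1/100 + 1/633 = 0.0115798.
By memorylessness the expected residual is 1/Σλ = 86.3574 hours, regardless of the 48.9 already elapsed.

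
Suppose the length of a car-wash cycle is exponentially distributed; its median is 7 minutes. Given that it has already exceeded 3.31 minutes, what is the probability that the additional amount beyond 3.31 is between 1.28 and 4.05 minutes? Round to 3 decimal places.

For an exponential, median = ln(2)/λ, so λ = ln 2 / 7 = 0.099021 per minute.
Memoryless: the residual past 3.31 is again Exp(λ).
P(1.28 < residual < 4.05) = e^(−λ·1.28) − e^(−λ·4.05) = 0.88096 − 0.66963 ≈ 0.211.

0.211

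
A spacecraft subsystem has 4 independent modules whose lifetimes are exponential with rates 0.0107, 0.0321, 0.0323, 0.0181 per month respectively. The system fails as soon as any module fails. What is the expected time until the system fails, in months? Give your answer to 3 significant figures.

The time to first failure is exponential with rate Σλ = 0.0107 + 0.0321 + 0.0323 + 0.0181 = 0.0932.
E[min] = 1/Σλ = 1/0.0932 = 10.7296 months.

10.7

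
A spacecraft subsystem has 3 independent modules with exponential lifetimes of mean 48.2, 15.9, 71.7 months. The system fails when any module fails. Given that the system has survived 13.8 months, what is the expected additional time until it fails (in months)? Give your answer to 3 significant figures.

10.2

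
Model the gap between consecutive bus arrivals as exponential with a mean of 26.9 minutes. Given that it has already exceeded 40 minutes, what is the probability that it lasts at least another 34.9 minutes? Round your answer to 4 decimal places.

The rate is λ = 1/26.9 = 0.0371747 per minute.
By the memoryless property, P(X > 40+34.9 | X > 40) = P(X > 34.9).
P(X > 34.9) = e^(−1.2974) ≈ 0.2732.

0.2732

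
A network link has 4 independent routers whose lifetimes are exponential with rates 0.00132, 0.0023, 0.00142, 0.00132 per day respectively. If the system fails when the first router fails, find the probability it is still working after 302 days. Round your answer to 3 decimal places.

0.147

The time to first failure is exponential with rate Σλ = 0.00132 + 0.0023 + 0.00142 + 0.00132 = 0.00636.
P(min > 302) = e^(−0.00636·302) = e^(−1.9207) ≈ 0.147.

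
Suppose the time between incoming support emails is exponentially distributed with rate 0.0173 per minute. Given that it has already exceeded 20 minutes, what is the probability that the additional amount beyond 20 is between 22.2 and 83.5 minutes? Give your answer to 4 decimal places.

0.4452

Memoryless: the residual past 20 is again Exp(λ).
P(22.2 < residual < 83.5) = e^(−λ·22.2) − e^(−λ·83.5) = 0.68109 − 0.23585 ≈ 0.4452.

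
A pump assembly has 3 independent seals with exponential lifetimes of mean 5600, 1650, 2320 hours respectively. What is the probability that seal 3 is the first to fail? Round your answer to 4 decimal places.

0.3546

Rates: λ_i = 1/mean_i → 0.000178571, 0.000606061, 0.000431034; Σλ = 0.00121567.
P(seal 3 first) = λ_3/Σλ = 0.000431034/0.00121567 ≈ 0.3546.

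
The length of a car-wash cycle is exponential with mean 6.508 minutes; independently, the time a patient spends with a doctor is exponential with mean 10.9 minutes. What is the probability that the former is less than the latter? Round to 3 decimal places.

λ_1 = 1/6.508 = 0.153657, λ_2 = 1/10.9 = 0.0917431.
For independent exponentials, P(the former < the latter) = λ_1/(λ_1+λ_2) = 0.153657/0.2454 ≈ 0.626.

0.626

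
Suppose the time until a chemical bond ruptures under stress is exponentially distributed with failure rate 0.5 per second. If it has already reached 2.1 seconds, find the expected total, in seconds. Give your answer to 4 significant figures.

4.100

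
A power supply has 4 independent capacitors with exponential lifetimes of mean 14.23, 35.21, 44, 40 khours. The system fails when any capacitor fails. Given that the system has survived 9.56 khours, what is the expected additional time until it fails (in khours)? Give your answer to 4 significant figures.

First-failure rate Σλ = 1/14.23 + 1/35.21 + 1/44 + 1/40 = 0.146402.
By memorylessness the expected residual is 1/Σλ = 6.83049 khours, regardless of the 9.56 already elapsed.

6.830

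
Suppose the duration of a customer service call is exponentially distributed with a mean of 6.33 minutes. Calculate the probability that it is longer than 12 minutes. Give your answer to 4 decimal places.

The rate is λ = 1/6.33 = 0.157978 per minute.
P(X > 12) = e^(−λ·12) = e^(−1.8957) ≈ 0.1502.

0.1502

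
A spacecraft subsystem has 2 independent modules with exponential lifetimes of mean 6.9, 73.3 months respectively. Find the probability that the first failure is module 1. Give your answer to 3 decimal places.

0.914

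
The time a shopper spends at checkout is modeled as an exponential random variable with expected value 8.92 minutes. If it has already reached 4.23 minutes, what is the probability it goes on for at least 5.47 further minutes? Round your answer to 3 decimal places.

The rate is λ = 1/8.92 = 0.112108 per minute.
P(X > s+t | X > s) = e^(−λ(s+t))/e^(−λs) = e^(−λt), independent of s = 4.23.
P(X > 5.47) = e^(−0.61323) ≈ 0.542.

0.542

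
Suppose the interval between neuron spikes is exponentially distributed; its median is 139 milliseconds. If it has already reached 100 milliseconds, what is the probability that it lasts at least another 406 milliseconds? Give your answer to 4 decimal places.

0.1320

For an exponential, median = ln(2)/λ, so λ = ln 2 / 139 = 0.00498667 per millisecond.
The exponential is memoryless, so the remaining time is again Exp(λ): the condition X > 100 is irrelevant.
P(X > 406) = e^(−2.0246) ≈ 0.1320.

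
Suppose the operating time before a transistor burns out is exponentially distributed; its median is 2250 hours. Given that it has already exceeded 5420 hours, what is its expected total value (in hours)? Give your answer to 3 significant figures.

For an exponential, median = ln(2)/λ, so λ = ln 2 / 2250 = 0.000308065 per hour.
By memorylessness, E[X | X > 5420] = 5420 + 1/λ = 5420 + 3246.06 = 8666.06 hours.

8670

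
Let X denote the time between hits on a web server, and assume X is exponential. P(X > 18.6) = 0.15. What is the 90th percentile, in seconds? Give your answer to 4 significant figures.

e^(−λ·18.6) = 0.15 ⇒ λ = −ln(0.15)/18.6 = 0.101996.
90th percentile: 1 − e^(−λt) = 0.9, t = −ln(0.1)/λ = 22.5753 seconds.

22.58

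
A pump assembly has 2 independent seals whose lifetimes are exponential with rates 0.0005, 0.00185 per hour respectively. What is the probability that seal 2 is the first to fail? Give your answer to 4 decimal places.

The time to first failure is exponential with rate Σλ = 0.0005 + 0.00185 = 0.00235.
P(seal 2 first) = λ_2/Σλ = 0.00185/0.00235 ≈ 0.7872.

0.7872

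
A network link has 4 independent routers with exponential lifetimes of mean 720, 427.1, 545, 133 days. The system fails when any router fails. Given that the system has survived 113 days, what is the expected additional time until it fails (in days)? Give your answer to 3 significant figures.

First-failure rate Σλ = 1/720 + 1/427.1 + 1/545 + 1/133 = 0.0130839.
By memorylessness the expected residual is 1/Σλ = 76.4297 days, regardless of the 113 already elapsed.

76.4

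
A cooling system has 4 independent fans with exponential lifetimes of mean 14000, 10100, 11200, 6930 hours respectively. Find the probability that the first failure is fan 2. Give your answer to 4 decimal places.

0.2451

Rates: λ_i = 1/mean_i → 0.0000714286, 0.0000990099, 0.0000892857, 0.0001443; Σλ = 0.000404024.
P(fan 2 first) = λ_2/Σλ = 0.0000990099/0.000404024 ≈ 0.2451.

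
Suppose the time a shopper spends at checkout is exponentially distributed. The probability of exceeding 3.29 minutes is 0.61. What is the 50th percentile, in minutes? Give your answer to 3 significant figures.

e^(−λ·3.29) = 0.61 ⇒ λ = −ln(0.61)/3.29 = 0.150242.
50th percentile: 1 − e^(−λt) = 0.5, t = −ln(0.5)/λ = 4.61354 minutes.

4.61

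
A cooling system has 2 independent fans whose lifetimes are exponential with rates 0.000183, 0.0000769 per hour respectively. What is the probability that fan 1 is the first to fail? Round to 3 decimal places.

0.704

The time to first failure is exponential with rate Σλ = 0.000183 + 0.0000769 = 0.0002599.
P(fan 1 first) = λ_1/Σλ = 0.000183/0.0002599 ≈ 0.704.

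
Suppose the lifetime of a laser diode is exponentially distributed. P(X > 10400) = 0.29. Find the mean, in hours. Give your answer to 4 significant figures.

8401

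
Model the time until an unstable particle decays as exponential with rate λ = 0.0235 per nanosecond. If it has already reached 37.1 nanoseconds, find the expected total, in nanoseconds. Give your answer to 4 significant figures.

79.65

By memorylessness, E[X | X > 37.1] = 37.1 + 1/λ = 37.1 + 42.5532 = 79.6532 nanoseconds.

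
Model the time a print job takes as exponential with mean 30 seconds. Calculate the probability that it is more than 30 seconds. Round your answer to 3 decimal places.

0.368

The rate is λ = 1/30 = 0.0333333 per second.
P(X > 30) = e^(−λ·30) = e^(−1) ≈ 0.368.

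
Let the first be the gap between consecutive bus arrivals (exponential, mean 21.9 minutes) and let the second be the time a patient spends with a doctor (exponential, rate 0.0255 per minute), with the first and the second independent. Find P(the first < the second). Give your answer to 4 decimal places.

λ_1 = 1/21.9 = 0.0456621, λ_2 = 0.0255.
For independent exponentials, P(the first < the second) = λ_1/(λ_1+λ_2) = 0.0456621/0.0711621 ≈ 0.6417.

0.6417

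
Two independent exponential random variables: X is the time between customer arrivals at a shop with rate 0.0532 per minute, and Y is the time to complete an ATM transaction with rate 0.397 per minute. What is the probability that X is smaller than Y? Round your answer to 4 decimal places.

λ_1 = 0.0532, λ_2 = 0.397.
For independent exponentials, P(X < Y) = λ_1/(λ_1+λ_2) = 0.0532/0.4502 ≈ 0.1182.

0.1182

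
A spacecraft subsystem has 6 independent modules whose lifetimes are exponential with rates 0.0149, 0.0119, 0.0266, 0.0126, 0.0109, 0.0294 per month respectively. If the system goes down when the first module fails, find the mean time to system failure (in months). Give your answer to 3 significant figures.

The time to first failure is exponential with rate Σλ = 0.0149 + 0.0119 + 0.0266 + 0.0126 + 0.0109 + 0.0294 = 0.1063.
E[min] = 1/Σλ = 1/0.1063 = 9.40734 months.

9.41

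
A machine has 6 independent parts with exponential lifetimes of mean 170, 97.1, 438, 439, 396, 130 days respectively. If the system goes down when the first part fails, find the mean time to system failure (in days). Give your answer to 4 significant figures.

The first failure time is exponential with rate Σλ_i = 1/170 + 1/97.1 + 1/438 + 1/439 + 1/396 + 1/130 = 0.0309596 per day.
E[min] = 1/Σλ = 1/0.0309596 = 32.3002 days.

32.30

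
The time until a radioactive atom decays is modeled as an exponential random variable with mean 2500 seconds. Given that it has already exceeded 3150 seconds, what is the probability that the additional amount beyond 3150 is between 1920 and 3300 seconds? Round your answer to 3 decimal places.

The rate is λ = 1/2500 = 0.0004 per second.
Memoryless: the residual past 3150 is again Exp(λ).
P(1920 < residual < 3300) = e^(−λ·1920) − e^(−λ·3300) = 0.46394 − 0.26714 ≈ 0.197.

0.197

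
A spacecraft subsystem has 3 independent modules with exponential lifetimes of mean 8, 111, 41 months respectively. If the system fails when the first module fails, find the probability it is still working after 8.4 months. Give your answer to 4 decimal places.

0.2643

The first failure time is exponential with rate Σλ_i = 1/8 + 1/111 + 1/41 = 0.158399 per month.
P(min > 8.4) = e^(−0.158399·8.4) = e^(−1.3306) ≈ 0.2643.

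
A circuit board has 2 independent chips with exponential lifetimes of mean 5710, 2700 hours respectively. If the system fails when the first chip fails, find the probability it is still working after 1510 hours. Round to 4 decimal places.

The first failure time is exponential with rate Σλ_i = 1/5710 + 1/2700 = 0.000545502 per hour.
P(min > 1510) = e^(−0.000545502·1510) = e^(−0.82371) ≈ 0.4388.

0.4388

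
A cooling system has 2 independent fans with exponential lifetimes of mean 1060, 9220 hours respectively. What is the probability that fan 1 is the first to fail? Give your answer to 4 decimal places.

0.8969

Rates: λ_i = 1/mean_i → 0.000943396, 0.00010846; Σλ = 0.00105186.
P(fan 1 first) = λ_1/Σλ = 0.000943396/0.00105186 ≈ 0.8969.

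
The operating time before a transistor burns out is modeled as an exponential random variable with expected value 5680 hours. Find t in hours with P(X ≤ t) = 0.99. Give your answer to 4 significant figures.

The rate is λ = 1/5680 = 0.000176056 per hour.
Set 1 − e^(−λt) = 0.99, so t = −ln(0.01)/λ = 4.6052/0.000176056 ≈ 26157.4 hours.

26160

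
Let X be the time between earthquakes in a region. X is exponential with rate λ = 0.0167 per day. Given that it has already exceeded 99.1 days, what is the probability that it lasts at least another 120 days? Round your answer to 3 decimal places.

0.135

The exponential is memoryless, so the remaining time is again Exp(λ): the condition X > 99.1 is irrelevant.
P(X > 120) = e^(−2.004) ≈ 0.135.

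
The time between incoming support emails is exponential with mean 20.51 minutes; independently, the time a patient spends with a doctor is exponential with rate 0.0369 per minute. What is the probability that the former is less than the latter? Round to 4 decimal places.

λ_1 = 1/20.51 = 0.0487567, λ_2 = 0.0369.
For independent exponentials, P(the former < the latter) = λ_1/(λ_1+λ_2) = 0.0487567/0.0856567 ≈ 0.5692.

0.5692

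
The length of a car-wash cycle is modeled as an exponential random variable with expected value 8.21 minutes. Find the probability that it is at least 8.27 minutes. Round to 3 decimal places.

0.365

The rate is λ = 1/8.21 = 0.121803 per minute.
P(X > 8.27) = e^(−λ·8.27) = e^(−1.0073) ≈ 0.365.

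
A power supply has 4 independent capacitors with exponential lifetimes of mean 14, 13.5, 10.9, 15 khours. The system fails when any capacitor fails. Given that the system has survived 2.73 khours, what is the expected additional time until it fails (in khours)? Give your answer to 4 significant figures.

First-failure rate Σλ = 1/14 + 1/13.5 + 1/10.9 + 1/15 = 0.303912.
By memorylessness the expected residual is 1/Σλ = 3.29042 khours, regardless of the 2.73 already elapsed.

3.290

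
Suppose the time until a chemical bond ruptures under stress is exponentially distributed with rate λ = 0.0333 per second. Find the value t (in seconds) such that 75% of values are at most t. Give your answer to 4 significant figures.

Set 1 − e^(−λt) = 0.75, so t = −ln(0.25)/λ = 1.3863/0.0333 ≈ 41.6305 seconds.

41.63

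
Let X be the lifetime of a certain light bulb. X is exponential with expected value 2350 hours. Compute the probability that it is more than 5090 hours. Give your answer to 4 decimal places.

0.1146

The rate is λ = 1/2350 = 0.000425532 per hour.
P(X > 5090) = e^(−λ·5090) = e^(−2.166) ≈ 0.1146.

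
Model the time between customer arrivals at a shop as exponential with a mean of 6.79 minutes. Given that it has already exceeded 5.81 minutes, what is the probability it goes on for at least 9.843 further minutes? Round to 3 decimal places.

0.235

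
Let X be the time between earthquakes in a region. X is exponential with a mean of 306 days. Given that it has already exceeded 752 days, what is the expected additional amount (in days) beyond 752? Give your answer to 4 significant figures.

306.0

The rate is λ = 1/306 = 0.00326797 per day.
By memorylessness, the remaining amount past any threshold is again Exp(λ) with mean 1/λ = 306 days.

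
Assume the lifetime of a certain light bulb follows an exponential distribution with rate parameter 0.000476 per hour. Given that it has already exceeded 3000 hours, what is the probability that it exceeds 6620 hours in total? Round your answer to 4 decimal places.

By the memoryless property, P(X > 3000+3620 | X > 3000) = P(X > 3620).
P(X > 3620) = e^(−1.7231) ≈ 0.1785.

0.1785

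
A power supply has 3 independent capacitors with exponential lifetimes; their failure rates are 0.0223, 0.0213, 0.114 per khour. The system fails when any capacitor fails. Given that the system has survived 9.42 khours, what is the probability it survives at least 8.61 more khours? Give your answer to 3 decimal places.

Time to first failure ~ Exp(Σλ) with Σλ = 0.1576.
By memorylessness, P(T > 9.42+8.61 | T > 9.42) = P(T > 8.61) = e^(−0.1576·8.61) ≈ 0.257.

0.257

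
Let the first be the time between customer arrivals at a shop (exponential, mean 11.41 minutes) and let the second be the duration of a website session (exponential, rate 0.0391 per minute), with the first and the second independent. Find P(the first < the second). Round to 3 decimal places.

λ_1 = 1/11.41 = 0.0876424, λ_2 = 0.0391.
For independent exponentials, P(the first < the second) = λ_1/(λ_1+λ_2) = 0.0876424/0.126742 ≈ 0.692.

0.692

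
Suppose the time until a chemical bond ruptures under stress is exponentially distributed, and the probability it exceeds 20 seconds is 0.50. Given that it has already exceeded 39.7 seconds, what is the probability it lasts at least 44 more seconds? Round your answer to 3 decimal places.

From e^(−λ·20) = 0.50, λ = −ln(0.50)/20 = 0.0346574.
Memoryless: P(X > 39.7+44 | X > 39.7) = P(X > 44) = e^(−0.0346574·44) ≈ 0.218.

0.218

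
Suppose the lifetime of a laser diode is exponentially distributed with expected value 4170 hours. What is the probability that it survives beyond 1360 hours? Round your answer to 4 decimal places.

The rate is λ = 1/4170 = 0.000239808 per hour.
P(X > 1360) = e^(−λ·1360) = e^(−0.32614) ≈ 0.7217.

0.7217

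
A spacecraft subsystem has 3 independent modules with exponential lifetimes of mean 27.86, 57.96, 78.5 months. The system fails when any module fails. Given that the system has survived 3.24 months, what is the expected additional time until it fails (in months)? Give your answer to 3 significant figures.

First-failure rate Σλ = 1/27.86 + 1/57.96 + 1/78.5 = 0.0658859.
By memorylessness the expected residual is 1/Σλ = 15.1778 months, regardless of the 3.24 already elapsed.

15.2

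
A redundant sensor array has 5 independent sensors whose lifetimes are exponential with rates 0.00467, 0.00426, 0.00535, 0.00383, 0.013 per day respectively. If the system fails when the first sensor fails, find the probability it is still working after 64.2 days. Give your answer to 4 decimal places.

0.1357

The time to first failure is exponential with rate Σλ = 0.00467 + 0.00426 + 0.00535 + 0.00383 + 0.013 = 0.03111.
P(min > 64.2) = e^(−0.03111·64.2) = e^(−1.9973) ≈ 0.1357.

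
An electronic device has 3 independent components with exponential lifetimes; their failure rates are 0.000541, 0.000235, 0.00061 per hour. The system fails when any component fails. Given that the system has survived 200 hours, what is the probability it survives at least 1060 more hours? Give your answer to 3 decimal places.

0.230

Time to first failure ~ Exp(Σλ) with Σλ = 0.001386.
By memorylessness, P(T > 200+1060 | T > 200) = P(T > 1060) = e^(−0.001386·1060) ≈ 0.230.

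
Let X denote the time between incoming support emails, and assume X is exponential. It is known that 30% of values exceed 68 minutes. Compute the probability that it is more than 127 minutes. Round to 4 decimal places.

0.1055

e^(−λ·68) = 0.30 ⇒ λ = −ln(0.30)/68 = 0.0177055.
P(X > 127) = e^(−0.0177055·127) = e^(−2.2486) ≈ 0.1055.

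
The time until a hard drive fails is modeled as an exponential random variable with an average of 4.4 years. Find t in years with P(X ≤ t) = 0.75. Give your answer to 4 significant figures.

The rate is λ = 1/4.4 = 0.227273 per year.
Set 1 − e^(−λt) = 0.75, so t = −ln(0.25)/λ = 1.3863/0.227273 ≈ 6.0997 years.

6.100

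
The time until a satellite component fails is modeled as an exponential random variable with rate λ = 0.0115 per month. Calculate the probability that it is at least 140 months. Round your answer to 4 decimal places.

0.1999

P(X > 140) = e^(−λ·140) = e^(−1.61) ≈ 0.1999.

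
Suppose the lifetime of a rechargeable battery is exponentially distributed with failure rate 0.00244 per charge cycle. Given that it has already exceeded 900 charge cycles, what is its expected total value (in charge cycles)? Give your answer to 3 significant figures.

1310

By memorylessness, E[X | X > 900] = 900 + 1/λ = 900 + 409.836 = 1309.84 charge cycles.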